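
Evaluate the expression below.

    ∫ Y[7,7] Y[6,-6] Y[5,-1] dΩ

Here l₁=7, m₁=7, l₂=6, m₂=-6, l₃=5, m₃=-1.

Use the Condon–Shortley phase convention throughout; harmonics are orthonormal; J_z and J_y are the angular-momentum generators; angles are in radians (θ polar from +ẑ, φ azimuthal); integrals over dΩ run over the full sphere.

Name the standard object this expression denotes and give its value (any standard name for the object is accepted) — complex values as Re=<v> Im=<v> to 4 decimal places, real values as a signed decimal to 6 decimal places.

This is a Gaunt coefficient — the integral of a triple product of spherical harmonics over the sphere.
Rules hold: Σm=0, L=18 even, 1≤5≤13.
N = 15·13·11 = 2145
Δ = 8!·6!·4!/19! = 1/174594420
Racah Σ t=2..6: t=2:+1/4147200 t=3:−1/207360 t=4:+1/82944 t=5:−1/207360 t=6:+1/4147200 = 1/345600
⇒ 3j(7 6 5; 0 0 0)² = 420/46189, sgn -1
Racah Σ t=0..0: t=0:+1/696729600 = 1/696729600
⇒ 3j(7 6 5; 7 -6 -1)² = 11/1292, sgn +1
4πI² = N·(3j₀)²·(3jₘ)² = 17325/104329
I = -1·√(0.166061/4π) = -0.11495534

Gaunt coefficient, -0.114955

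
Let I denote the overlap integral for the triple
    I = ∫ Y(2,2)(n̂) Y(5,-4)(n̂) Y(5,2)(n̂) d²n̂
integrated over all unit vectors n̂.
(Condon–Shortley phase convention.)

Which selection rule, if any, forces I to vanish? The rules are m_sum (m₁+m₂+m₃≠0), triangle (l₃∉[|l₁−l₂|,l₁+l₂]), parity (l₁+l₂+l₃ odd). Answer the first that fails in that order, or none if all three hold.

none

azimuthal sum: 2 − 4 + 2 = 0  ✓
3 ≤ 5 ≤ 7 (triangle on l)  ✓
L = 2 + 5 + 5 = 12 (even)  ✓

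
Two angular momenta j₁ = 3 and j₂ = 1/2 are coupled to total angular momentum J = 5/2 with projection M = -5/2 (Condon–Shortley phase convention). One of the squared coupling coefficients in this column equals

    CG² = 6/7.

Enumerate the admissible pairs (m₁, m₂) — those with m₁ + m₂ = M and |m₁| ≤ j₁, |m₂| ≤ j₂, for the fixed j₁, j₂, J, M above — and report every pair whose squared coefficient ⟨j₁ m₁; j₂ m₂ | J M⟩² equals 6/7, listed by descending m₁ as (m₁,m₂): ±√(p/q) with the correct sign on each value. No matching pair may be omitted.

Admissible pairs with m₁+m₂ = M = -5/2: (-3,1/2), (-2,-1/2)
  (m₁,m₂)=(-2,-1/2): CG² = 1/7, CG = +√(1/7)
  (m₁,m₂)=(-3,1/2): CG² = 6/7, CG = −√(6/7)   ← matches the target
Pairs with CG² = 6/7: (-3,1/2): −√(6/7)

(-3,1/2): −√(6/7)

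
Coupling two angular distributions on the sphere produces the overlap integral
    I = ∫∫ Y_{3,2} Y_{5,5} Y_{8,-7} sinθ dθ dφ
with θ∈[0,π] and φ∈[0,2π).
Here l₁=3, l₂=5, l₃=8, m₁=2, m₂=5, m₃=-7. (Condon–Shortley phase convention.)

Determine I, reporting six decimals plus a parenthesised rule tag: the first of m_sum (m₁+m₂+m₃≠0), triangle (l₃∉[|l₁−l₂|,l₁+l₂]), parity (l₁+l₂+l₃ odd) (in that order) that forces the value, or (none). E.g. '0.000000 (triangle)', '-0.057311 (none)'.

-0.230069 (none)

Checks pass: Σm=0; 16 even; l₃=8∈[2,8].
(2·3+1)(2·5+1)(2·8+1) = 1309
Δ: 0! 6! 10! / 17! → 1/136136
sum: t=0:+1/518400 = 1/518400
3j²(3 5 8; 0 0 0) = Δ·Π!·Σ² = 56/2431  (sign +1)
sum: t=0:+1/435456000 = 1/435456000
3j²(3 5 8; 2 5 -7) = Δ·Π!·Σ² = 3/136  (sign -1)
combine: 4πI² = 1309·56/2431·3/136 = 147/221
take √, sign -1: I = -0.23006873
No selection rule forces the value: the integral is nonzero (none).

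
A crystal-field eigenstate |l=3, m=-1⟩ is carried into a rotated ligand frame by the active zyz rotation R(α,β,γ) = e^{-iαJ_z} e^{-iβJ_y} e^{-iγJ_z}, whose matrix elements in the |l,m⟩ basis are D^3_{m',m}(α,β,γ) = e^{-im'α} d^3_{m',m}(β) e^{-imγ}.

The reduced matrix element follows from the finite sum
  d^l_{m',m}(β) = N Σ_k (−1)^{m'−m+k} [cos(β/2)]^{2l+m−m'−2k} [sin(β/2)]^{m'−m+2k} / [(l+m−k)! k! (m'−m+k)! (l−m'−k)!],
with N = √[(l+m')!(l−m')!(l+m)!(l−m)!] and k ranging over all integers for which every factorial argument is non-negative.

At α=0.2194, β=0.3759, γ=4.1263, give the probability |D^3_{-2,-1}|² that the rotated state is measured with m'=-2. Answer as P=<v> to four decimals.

First d^3_{-2,-1}(β=0.3759), then the phase factors e^{-i(-2)α} and e^{-i(-1)γ}:
Half-angle: c=0.982389, s=0.186845. N=√(1·120·2·24)=75.894664
k∈{1,2} keeps every argument non-negative
  k=1: (−1)^0·75.8947/(24)·0.9824^5·0.1868^1 = +0.540631
  k=2: (−1)^1·75.8947/(12)·0.9824^3·0.1868^3 = -0.039114
d^3_{-2,-1}(0.3759) = +0.540631 -0.039114 = +0.501517
|D^3_{-2,-1}|² = |d^3_{-2,-1}(β)|² = (+0.501517)² = 0.251519 (the z-rotation phases have unit modulus)

P=0.2515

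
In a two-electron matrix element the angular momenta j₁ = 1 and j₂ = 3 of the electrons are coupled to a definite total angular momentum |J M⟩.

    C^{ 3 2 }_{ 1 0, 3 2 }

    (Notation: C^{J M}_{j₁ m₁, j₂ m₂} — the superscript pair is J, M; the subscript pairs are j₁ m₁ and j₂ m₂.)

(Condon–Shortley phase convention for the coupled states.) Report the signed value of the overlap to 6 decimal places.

−√(1/3) ≈ -0.577350

j₁+j₂−J=1  J+j₁−j₂=1  J−j₁+j₂=5  j₁+j₂+J+1=8
(j₁±m₁, j₂±m₂, J±M) = (1,1,5,1,5,1)
P² = 300
sum k=0..1:
  [0] +1/120 = 1/120
  [1] −1/24 = -1/24
S = -1/30
C² = P²·S² = 1/3 ; C = -0.577350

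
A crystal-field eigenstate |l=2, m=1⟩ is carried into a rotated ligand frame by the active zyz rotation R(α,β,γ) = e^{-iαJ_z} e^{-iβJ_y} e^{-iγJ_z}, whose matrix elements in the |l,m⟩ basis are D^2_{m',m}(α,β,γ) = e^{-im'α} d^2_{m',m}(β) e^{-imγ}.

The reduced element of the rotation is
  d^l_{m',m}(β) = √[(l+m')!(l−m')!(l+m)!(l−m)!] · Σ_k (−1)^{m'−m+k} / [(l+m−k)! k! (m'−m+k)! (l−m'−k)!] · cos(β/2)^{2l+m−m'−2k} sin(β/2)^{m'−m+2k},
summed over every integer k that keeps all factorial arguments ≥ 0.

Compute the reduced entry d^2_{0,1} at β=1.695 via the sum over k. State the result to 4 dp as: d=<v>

d=-0.1506

d^2_{0,1}(β=1.6950) via the finite sum:
c=cos(1.695000/2)=0.661859, s=sin(1.695000/2)=0.749628; N=√[2·2·6·1]=4.898979
The bounds max(0,m−m')=1 and min(l+m,l−m')=2 give 2 terms
  k=1: (−1)^0·4.8990/(2)·0.6619^3·0.7496^1 = +0.532376
  k=2: (−1)^1·4.8990/(2)·0.6619^1·0.7496^3 = -0.682934
d^2_{0,1}(1.6950) = +0.532376 -0.682934 = -0.150558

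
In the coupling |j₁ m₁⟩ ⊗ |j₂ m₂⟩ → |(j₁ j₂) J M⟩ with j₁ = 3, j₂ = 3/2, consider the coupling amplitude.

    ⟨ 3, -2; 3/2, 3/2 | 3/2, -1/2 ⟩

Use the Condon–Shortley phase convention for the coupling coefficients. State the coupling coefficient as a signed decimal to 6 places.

-0.534522

j₁+j₂−J=3  J+j₁−j₂=3  J−j₁+j₂=0  j₁+j₂+J+1=7
(j₁±m₁, j₂±m₂, J±M) = (1,5,3,0,1,2)
P² = 288/7
sum k=3..3:
  [3] −1/12 = -1/12
S = -1/12
C² = P²·S² = 2/7 ; C = -0.534522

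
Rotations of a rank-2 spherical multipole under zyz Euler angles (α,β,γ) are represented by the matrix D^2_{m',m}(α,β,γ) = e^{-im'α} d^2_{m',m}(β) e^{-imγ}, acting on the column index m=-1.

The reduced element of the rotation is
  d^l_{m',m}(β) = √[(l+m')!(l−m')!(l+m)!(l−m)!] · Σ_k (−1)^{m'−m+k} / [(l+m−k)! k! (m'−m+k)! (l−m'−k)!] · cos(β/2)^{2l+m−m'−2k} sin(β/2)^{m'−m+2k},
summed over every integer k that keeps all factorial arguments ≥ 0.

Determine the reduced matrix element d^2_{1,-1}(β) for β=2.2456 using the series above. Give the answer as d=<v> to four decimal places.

d=-0.2027

d^2_{1,-1}(β=2.2456) via the finite sum:
Half-angle: c=0.433160, s=0.901317. N=√(6·1·1·6)=6.000000
k∈{0,1} keeps every argument non-negative
  k=0: (−1)^2·6.0000/(2)·0.4332^2·0.9013^2 = +0.457271
  k=1: (−1)^3·6.0000/(6)·0.4332^0·0.9013^4 = -0.659948
d^2_{1,-1}(2.2456) = +0.457271 -0.659948 = -0.202677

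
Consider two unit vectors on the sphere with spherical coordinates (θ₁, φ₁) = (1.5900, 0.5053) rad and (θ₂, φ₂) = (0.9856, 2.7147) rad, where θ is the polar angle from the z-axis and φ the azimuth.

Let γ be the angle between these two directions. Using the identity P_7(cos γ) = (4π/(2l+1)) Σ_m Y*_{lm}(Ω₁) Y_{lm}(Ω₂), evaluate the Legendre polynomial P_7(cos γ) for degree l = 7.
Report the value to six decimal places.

-0.237378

Term-by-term m-sum for l=7 (normalisation 4π/15 = 0.837758):
  [-7]  conj(Y_{7,-7})(Ω₁) = (-0.460842, -0.192405) ; Y_{7,-7}(Ω₂) = (0.138228, -0.021364) ; Δ = (-0.067812, -0.016750)
  [-6]  conj(Y_{7,-6})(Ω₁) = (0.035672, -0.003932) ; Y_{7,-6}(Ω₂) = (-0.290021, 0.190111) ; Δ = (-0.009598, 0.007922)
  [-5]  conj(Y_{7,-5})(Ω₁) = (0.297967, -0.210521) ; Y_{7,-5}(Ω₂) = (0.234089, -0.370353) ; Δ = (-0.008217, -0.159634)
  [-4]  conj(Y_{7,-4})(Ω₁) = (-0.018361, 0.037971) ; Y_{7,-4}(Ω₂) = (-0.025791, 0.187388) ; Δ = (-0.006642, -0.004420)
  [-3]  conj(Y_{7,-3})(Ω₁) = (0.018053, 0.328532) ; Y_{7,-3}(Ω₂) = (0.070127, 0.234898) ; Δ = (-0.075905, 0.027280)
  [-2]  conj(Y_{7,-2})(Ω₁) = (-0.023872, -0.038060) ; Y_{7,-2}(Ω₂) = (-0.207177, -0.237645) ; Δ = (-0.004099, 0.013558)
  [-1]  conj(Y_{7,-1})(Ω₁) = (-0.276629, -0.153032) ; Y_{7,-1}(Ω₂) = (-0.111209, -0.050585) ; Δ = (0.023023, 0.031012)
  [+0]  conj(Y_{7,0})(Ω₁) = (0.045741, -0.000000) ; Y_{7,0}(Ω₂) = (0.331229, 0.000000) ; Δ = (0.015151, 0.000000)
  [+1]  conj(Y_{7,1})(Ω₁) = (0.276629, -0.153032) ; Y_{7,1}(Ω₂) = (0.111209, -0.050585) ; Δ = (0.023023, -0.031012)
  [+2]  conj(Y_{7,2})(Ω₁) = (-0.023872, 0.038060) ; Y_{7,2}(Ω₂) = (-0.207177, 0.237645) ; Δ = (-0.004099, -0.013558)
  [+3]  conj(Y_{7,3})(Ω₁) = (-0.018053, 0.328532) ; Y_{7,3}(Ω₂) = (-0.070127, 0.234898) ; Δ = (-0.075905, -0.027280)
  [+4]  conj(Y_{7,4})(Ω₁) = (-0.018361, -0.037971) ; Y_{7,4}(Ω₂) = (-0.025791, -0.187388) ; Δ = (-0.006642, 0.004420)
  [+5]  conj(Y_{7,5})(Ω₁) = (-0.297967, -0.210521) ; Y_{7,5}(Ω₂) = (-0.234089, -0.370353) ; Δ = (-0.008217, 0.159634)
  [+6]  conj(Y_{7,6})(Ω₁) = (0.035672, 0.003932) ; Y_{7,6}(Ω₂) = (-0.290021, -0.190111) ; Δ = (-0.009598, -0.007922)
  [+7]  conj(Y_{7,7})(Ω₁) = (0.460842, -0.192405) ; Y_{7,7}(Ω₂) = (-0.138228, -0.021364) ; Δ = (-0.067812, 0.016750)
Total Σ_m = (-0.283349, -0.000000). Multiply by 0.837758: (-0.237378, -0.000000). P_7(cos γ) = -0.237378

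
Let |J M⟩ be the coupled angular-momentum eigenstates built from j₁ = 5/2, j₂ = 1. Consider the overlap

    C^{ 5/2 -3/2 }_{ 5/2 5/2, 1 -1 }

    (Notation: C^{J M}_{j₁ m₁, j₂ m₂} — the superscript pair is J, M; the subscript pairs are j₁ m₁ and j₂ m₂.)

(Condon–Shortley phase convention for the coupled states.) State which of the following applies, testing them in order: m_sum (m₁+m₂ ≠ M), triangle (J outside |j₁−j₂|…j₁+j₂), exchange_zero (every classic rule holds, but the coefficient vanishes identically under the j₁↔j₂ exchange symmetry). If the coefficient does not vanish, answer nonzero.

m-sum: m₁+m₂ = 5/2+(-1) = 3/2, M = -3/2  ✗ ⇒ coefficient is 0

m_sum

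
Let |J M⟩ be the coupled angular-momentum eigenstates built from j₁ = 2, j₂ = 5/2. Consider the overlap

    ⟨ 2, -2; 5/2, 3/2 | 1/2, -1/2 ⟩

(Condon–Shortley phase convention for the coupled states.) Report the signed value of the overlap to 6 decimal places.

triangle: 4!·0!·1!/6! = 24/720
(j±m)!: 0!·4!·4!·1!·0!·1! = 576
prefactor² = (2J+1)·Δ·N² = 192/5
  k=4: +1/(4!·0!·0!·0!·0!·1!) = 1/24
Σ = 1/24  ⇒  CG² = 192/5·(1/24)² = 1/15
CG = +√(1/15) = +0.258199

+√(1/15) ≈ +0.258199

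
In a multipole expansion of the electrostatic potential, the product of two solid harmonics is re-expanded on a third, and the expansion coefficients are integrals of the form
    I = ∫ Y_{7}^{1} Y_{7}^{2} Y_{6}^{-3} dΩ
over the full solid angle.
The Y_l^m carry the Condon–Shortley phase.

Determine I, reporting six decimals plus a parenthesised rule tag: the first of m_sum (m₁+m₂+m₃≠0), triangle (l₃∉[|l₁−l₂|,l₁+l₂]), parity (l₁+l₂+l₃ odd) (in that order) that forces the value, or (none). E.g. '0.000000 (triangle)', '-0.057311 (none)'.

m-sum 0 ✓  L=20 even ✓  0≤6≤14 ✓
Π(2lᵢ+1) = 15×15×13 = 2925
triangle coeff Δ(7,7,6) = 1/2444321880
Σ_t [1,7]: t=1:−1/2612736000 t=2:+1/20736000 t=3:−1/1658880 t=4:+1/746496 t=5:−1/1658880 t=6:+1/20736000 t=7:−1/2612736000 = 1/4354560
(3j)²=1000/138567 [(7 7 6; 0 0 0)], sign=+1
Σ_t [3,6]: t=3:−1/18662400 t=4:+1/3317760 t=5:−1/4147200 t=6:+1/37324800 = 1/29859840
(3j)²=175/138567 [(7 7 6; 1 2 -3)], sign=-1
⇒ 4πI² = 4375000/164109517
I = (-1)√(4375000/164109517/(4π)) = -0.04605929
No selection rule forces the value: the integral is nonzero (none).

-0.046059 (none)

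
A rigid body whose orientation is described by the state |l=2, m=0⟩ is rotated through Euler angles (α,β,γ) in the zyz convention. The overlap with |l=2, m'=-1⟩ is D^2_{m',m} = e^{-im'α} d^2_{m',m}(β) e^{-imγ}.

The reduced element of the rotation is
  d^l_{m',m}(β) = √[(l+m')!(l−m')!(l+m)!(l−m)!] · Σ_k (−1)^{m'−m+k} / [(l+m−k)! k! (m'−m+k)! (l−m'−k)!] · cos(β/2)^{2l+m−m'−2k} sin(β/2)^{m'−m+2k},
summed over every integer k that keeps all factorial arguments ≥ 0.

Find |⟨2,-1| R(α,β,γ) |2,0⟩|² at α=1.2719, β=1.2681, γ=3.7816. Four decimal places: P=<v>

Split into d^2_{-1,0}(β=1.2681) × two z-phases.
With c≡cos(β/2)=0.805635 and s≡sin(β/2)=0.592412, N=[1·6·2·2]^{1/2}=4.898979
k∈{1,2} keeps every argument non-negative
  k=1: (−1)^0·4.8990/(2)·0.8056^3·0.5924^1 = +0.758778
  k=2: (−1)^1·4.8990/(2)·0.8056^1·0.5924^3 = -0.410286
d^2_{-1,0}(1.2681) = +0.758778 -0.410286 = +0.348492
|D^2_{-1,0}|² = |d^2_{-1,0}(β)|² = (+0.348492)² = 0.121447 (the z-rotation phases have unit modulus)

P=0.1214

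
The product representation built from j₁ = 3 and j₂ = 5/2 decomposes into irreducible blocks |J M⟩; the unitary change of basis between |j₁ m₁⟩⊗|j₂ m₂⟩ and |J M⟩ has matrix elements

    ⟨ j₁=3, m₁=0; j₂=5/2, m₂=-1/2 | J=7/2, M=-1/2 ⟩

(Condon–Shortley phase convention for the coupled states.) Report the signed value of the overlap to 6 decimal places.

−√(4/21) ≈ -0.436436

triangle: 2!*4!*3!/10! = 288/3628800
(j±m)!: 3!*3!*2!*3!*3!*4! = 62208
prefactor² = (2J+1)*Δ*N² = 6912/175
  k=0: +1/(0!*2!*3!*2!*1!*1!) = 1/24
  k=1: −1/(1!*1!*2!*1!*2!*2!) = -1/8
  k=2: +1/(2!*0!*1!*0!*3!*3!) = 1/72
Σ = -5/72  ⇒  CG² = 6912/175*(-5/72)² = 4/21
CG = −√(4/21) = -0.436436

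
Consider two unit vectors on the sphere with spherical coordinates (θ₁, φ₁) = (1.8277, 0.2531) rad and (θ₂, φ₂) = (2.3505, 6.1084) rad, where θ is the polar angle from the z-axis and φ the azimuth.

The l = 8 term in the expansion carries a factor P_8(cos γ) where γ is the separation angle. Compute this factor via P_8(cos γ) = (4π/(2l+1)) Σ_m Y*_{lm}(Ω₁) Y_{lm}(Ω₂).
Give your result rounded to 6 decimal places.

Summing Y*_{l m}(θ₁,φ₁)·Y_{l m}(θ₂,φ₂) over m ∈ [−8, 8]; prefactor 4π/(2·8+1) = 0.739198:
  m=-8: (-0.17309 + 0.35469j) × (0.00579 + 0.03321j) = -0.01278 - 0.00370j  (running Σ = -0.01278 - 0.00370j)
  m=-7: (0.08276 - 0.40639j) × (-0.04537 - 0.12534j) = -0.05469 + 0.00806j  (running Σ = -0.06747 + 0.00437j)
  m=-6: (-0.00051 - 0.00972j) × (0.15571 + 0.27065j) = 0.00255 - 0.00165j  (running Σ = -0.06492 + 0.00272j)
  m=-5: (0.10678 + 0.33882j) × (-0.29457 - 0.35196j) = 0.08780 - 0.13739j  (running Σ = 0.02288 - 0.13467j)
  m=-4: (-0.06393 - 0.10234j) × (0.26685 + 0.22437j) = 0.00590 - 0.04165j  (running Σ = 0.02878 - 0.17633j)
  m=-3: (-0.21613 - 0.20513j) × (0.06170 + 0.03569j) = -0.00602 - 0.02037j  (running Σ = 0.02276 - 0.19670j)
  m=-2: (0.15119 + 0.08382j) × (-0.36121 - 0.13168j) = -0.04357 - 0.05018j  (running Σ = -0.02081 - 0.24688j)
  m=-1: (0.25910 + 0.06702j) × (0.11080 + 0.01957j) = 0.02740 + 0.01249j  (running Σ = 0.00659 - 0.23438j)
  m=0: (-0.18702 + 0.00000j) × (0.35286 + 0.00000j) = -0.06599 + 0.00000j  (running Σ = -0.05941 - 0.23438j)
  m=1: (-0.25910 + 0.06702j) × (-0.11080 + 0.01957j) = 0.02740 - 0.01249j  (running Σ = -0.03201 - 0.24688j)
  m=2: (0.15119 - 0.08382j) × (-0.36121 + 0.13168j) = -0.04357 + 0.05018j  (running Σ = -0.07559 - 0.19670j)
  m=3: (0.21613 - 0.20513j) × (-0.06170 + 0.03569j) = -0.00602 + 0.02037j  (running Σ = -0.08160 - 0.17633j)
  m=4: (-0.06393 + 0.10234j) × (0.26685 - 0.22437j) = 0.00590 + 0.04165j  (running Σ = -0.07570 - 0.13467j)
  m=5: (-0.10678 + 0.33882j) × (0.29457 - 0.35196j) = 0.08780 + 0.13739j  (running Σ = 0.01210 + 0.00272j)
  m=6: (-0.00051 + 0.00972j) × (0.15571 - 0.27065j) = 0.00255 + 0.00165j  (running Σ = 0.01465 + 0.00437j)
  m=7: (-0.08276 - 0.40639j) × (0.04537 - 0.12534j) = -0.05469 - 0.00806j  (running Σ = -0.04004 - 0.00370j)
  m=8: (-0.17309 - 0.35469j) × (0.00579 - 0.03321j) = -0.01278 + 0.00370j  (running Σ = -0.05282 + 0.00000j)
Σ over m = -0.05282 + 0.00000j; ×(4π/17) → -0.03905 + 0.00000j. Real part: -0.039047

-0.039047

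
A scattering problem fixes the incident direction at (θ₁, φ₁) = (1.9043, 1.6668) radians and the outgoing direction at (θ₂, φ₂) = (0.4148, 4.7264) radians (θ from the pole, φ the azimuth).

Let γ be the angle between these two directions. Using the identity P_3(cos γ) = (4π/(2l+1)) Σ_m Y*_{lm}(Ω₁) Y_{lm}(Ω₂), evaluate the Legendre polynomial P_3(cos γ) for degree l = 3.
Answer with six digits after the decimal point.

Term-by-term m-sum for l=3 (normalisation 4π/7 = 1.795196):
  m=-3: (0.099981, -0.337490) × (-0.001148, -0.027285) = (-0.009323, -0.002341)  (running Σ = (-0.009323, -0.002341))
  m=-2: (0.293212, 0.057001) × (-0.151850, 0.004256) = (-0.044767, -0.007408)  (running Σ = (-0.054090, -0.009748))
  m=-1: (0.013588, -0.141099) × (0.005817, 0.415167) = (0.058659, 0.004820)  (running Σ = (0.004569, -0.004928))
  m=0: (0.301029, -0.000000) × (0.405713, 0.000000) = (0.122131, 0.000000)  (running Σ = (0.126700, -0.004928))
  m=1: (-0.013588, -0.141099) × (-0.005817, 0.415167) = (0.058659, -0.004820)  (running Σ = (0.185359, -0.009748))
  m=2: (0.293212, -0.057001) × (-0.151850, -0.004256) = (-0.044767, 0.007408)  (running Σ = (0.140592, -0.002341))
  m=3: (-0.099981, -0.337490) × (0.001148, -0.027285) = (-0.009323, 0.002341)  (running Σ = (0.131269, 0.000000))
Σ over m = (0.131269, 0.000000); ×(4π/7) → (0.235653, 0.000000). Real part: 0.235653

0.235653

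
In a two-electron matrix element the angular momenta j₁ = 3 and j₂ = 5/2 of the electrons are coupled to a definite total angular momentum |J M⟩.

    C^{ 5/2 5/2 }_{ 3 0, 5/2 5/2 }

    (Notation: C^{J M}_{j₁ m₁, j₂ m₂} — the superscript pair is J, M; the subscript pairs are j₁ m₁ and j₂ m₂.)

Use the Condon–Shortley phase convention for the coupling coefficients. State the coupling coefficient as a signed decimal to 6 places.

√[6·3!3!2!/9! · 3!3!5!0!5!0!] = √(4320/7)
  +(−1)^3/∏(3,0,0,2,3,0)! = -1/72  (running -1/72)
⟨..|..⟩ = √(4320/7)·(-1/72) = -0.345033

−√(5/42) = -0.345033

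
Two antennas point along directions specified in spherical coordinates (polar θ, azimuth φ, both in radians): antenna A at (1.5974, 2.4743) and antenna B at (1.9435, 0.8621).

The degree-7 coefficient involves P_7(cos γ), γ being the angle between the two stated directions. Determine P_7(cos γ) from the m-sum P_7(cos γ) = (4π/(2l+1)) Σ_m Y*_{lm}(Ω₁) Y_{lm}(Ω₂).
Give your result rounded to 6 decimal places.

Addition theorem: P_7(cos γ) = (4π/15) Σ_m Y*_{lm}(Ω₁) Y_{lm}(Ω₂), m = −7…7:
  term(m=-7) = (0.043326, -0.145281)   from Y*(Ω₁)=(0.020615, -0.498376), Y(Ω₂)=(0.294601, 0.074749)
  term(m=-6) = (-0.021404, -0.005429)   from Y*(Ω₁)=(0.032321, -0.037707), Y(Ω₂)=(-0.197476, -0.398369)
  term(m=-5) = (0.013881, -0.066090)   from Y*(Ω₁)=(-0.356042, 0.070274), Y(Ω₂)=(-0.072788, 0.171258)
  term(m=-4) = (0.014756, 0.002466)   from Y*(Ω₁)=(-0.051915, -0.026529), Y(Ω₂)=(-0.244621, 0.077499)
  term(m=-3) = (-0.011699, 0.093704)   from Y*(Ω₁)=(0.136385, 0.296534), Y(Ω₂)=(0.245847, 0.152526)
  term(m=-2) = (-0.008951, -0.000743)   from Y*(Ω₁)=(-0.014523, 0.060337), Y(Ω₂)=(0.022116, 0.143034)
  term(m=-1) = (0.004008, -0.096750)   from Y*(Ω₁)=(0.245998, -0.193811), Y(Ω₂)=(0.201240, -0.234747)
  term(m=+0) = (0.006937, 0.000000)   from Y*(Ω₁)=(0.063170, -0.000000), Y(Ω₂)=(0.109816, 0.000000)
  term(m=+1) = (0.004008, 0.096750)   from Y*(Ω₁)=(-0.245998, -0.193811), Y(Ω₂)=(-0.201240, -0.234747)
  term(m=+2) = (-0.008951, 0.000743)   from Y*(Ω₁)=(-0.014523, -0.060337), Y(Ω₂)=(0.022116, -0.143034)
  term(m=+3) = (-0.011699, -0.093704)   from Y*(Ω₁)=(-0.136385, 0.296534), Y(Ω₂)=(-0.245847, 0.152526)
  term(m=+4) = (0.014756, -0.002466)   from Y*(Ω₁)=(-0.051915, 0.026529), Y(Ω₂)=(-0.244621, -0.077499)
  term(m=+5) = (0.013881, 0.066090)   from Y*(Ω₁)=(0.356042, 0.070274), Y(Ω₂)=(0.072788, 0.171258)
  term(m=+6) = (-0.021404, 0.005429)   from Y*(Ω₁)=(0.032321, 0.037707), Y(Ω₂)=(-0.197476, 0.398369)
  term(m=+7) = (0.043326, 0.145281)   from Y*(Ω₁)=(-0.020615, -0.498376), Y(Ω₂)=(-0.294601, 0.074749)
Σ over m = (0.074769, 0.000000); ×(4π/15) → (0.062638, 0.000000). Real part: 0.062638

0.062638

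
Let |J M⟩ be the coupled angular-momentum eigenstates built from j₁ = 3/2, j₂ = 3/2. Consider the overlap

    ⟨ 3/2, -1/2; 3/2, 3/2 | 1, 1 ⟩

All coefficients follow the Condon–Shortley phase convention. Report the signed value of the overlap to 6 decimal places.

triangle: 2!×1!×1!/5! = 2/120
(j±m)!: 1!×2!×3!×0!×2!×0! = 24
prefactor² = (2J+1)×Δ×N² = 6/5
  k=2: +1/(2!×0!×0!×1!×1!×0!) = 1/2
Σ = 1/2  ⇒  CG² = 6/5×(1/2)² = 3/10
CG = +√(3/10) = +0.547723

+0.547723  (= +√(3/10))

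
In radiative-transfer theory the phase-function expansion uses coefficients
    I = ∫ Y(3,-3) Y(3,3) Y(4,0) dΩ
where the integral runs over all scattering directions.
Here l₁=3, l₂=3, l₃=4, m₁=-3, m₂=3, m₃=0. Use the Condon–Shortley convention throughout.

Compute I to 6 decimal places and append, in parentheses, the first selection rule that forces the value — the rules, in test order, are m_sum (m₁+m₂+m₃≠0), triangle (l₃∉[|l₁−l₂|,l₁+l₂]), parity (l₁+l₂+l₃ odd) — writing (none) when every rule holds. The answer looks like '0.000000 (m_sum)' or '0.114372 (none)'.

Checks pass: Σm=0; 10 even; l₃=4∈[0,6].
(2·3+1)(2·3+1)(2·4+1) = 441
Δ: 2! 4! 4! / 11! → 1/34650
sum: t=0:+1/72 t=1:−1/16 t=2:+1/72 = -5/144
3j²(3 3 4; 0 0 0) = Δ·Π!·Σ² = 2/77  (sign -1)
sum: t=2:+1/1152 = 1/1152
3j²(3 3 4; -3 3 0) = Δ·Π!·Σ² = 1/154  (sign +1)
combine: 4πI² = 441·2/77·1/154 = 9/121
take √, sign -1: I = -0.07693494
No selection rule forces the value: the integral is nonzero (none).

-0.076935 (none)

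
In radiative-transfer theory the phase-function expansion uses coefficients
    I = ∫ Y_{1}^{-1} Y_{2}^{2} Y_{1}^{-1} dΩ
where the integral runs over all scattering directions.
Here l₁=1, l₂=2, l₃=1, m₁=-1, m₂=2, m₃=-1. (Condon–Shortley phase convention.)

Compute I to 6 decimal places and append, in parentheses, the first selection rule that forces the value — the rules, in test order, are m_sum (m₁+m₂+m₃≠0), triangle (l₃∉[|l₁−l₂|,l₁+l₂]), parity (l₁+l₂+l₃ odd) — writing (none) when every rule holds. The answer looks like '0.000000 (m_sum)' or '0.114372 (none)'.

m-sum 0 ✓  L=4 even ✓  1≤1≤3 ✓
Π(2lᵢ+1) = 3×5×3 = 45
triangle coeff Δ(1,2,1) = 1/30
Σ_t [1,1]: t=1:−1/1 = -1/1
(3j)²=2/15 [(1 2 1; 0 0 0)], sign=+1
Σ_t [2,2]: t=2:+1/4 = 1/4
(3j)²=1/5 [(1 2 1; -1 2 -1)], sign=+1
⇒ 4πI² = 6/5
I = (+1)√(6/5/(4π)) = 0.30901936
No selection rule forces the value: the integral is nonzero (none).

0.309019 (none)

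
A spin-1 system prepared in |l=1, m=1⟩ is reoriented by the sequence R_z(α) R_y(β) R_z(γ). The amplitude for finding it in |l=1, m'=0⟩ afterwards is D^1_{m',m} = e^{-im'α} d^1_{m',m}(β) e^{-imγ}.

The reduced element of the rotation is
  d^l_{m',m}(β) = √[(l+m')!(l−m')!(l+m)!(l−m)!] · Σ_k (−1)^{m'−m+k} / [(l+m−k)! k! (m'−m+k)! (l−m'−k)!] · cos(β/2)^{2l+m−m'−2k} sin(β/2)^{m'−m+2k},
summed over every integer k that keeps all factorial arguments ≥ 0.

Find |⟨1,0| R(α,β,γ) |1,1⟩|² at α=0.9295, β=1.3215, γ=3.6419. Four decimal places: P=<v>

D^1_{0,1}(0.9295,1.3215,3.6419) = e^{-i·0·0.9295}·d^1_{0,1}(1.3215)·e^{-i·1·3.6419}. Compute d first:
With c≡cos(β/2)=0.789532 and s≡sin(β/2)=0.613709, N=[1·1·2·1]^{1/2}=1.414214
k∈{1} keeps every argument non-negative
  k=1: (−1)^0·1.4142/(1)·0.7895^1·0.6137^1 = +0.685247
d^1_{0,1}(1.3215) = +0.685247
|D^1_{0,1}|² = |d^1_{0,1}(β)|² = (+0.685247)² = 0.469564 (the z-rotation phases have unit modulus)

P=0.4696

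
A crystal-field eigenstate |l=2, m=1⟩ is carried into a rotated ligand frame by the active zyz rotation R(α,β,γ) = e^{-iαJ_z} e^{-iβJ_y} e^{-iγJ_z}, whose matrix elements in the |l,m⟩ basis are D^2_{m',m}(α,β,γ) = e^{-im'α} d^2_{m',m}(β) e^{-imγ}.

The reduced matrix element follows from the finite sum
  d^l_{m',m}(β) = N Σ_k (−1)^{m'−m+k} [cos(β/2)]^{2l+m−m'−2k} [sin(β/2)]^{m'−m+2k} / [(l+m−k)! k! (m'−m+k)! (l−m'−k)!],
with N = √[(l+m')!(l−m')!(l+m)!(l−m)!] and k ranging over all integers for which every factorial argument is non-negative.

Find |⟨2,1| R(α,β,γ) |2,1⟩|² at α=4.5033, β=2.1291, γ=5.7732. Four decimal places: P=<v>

P=0.2345

D^2_{1,1}(4.5033,2.1291,5.7732) = e^{-i·1·4.5033}·d^2_{1,1}(2.1291)·e^{-i·1·5.7732}. Compute d first:
c=cos(2.129100/2)=0.484898, s=sin(2.129100/2)=0.874571; N=√[6·1·6·1]=6.000000
k: max(0,(1)−(1))=0 … min(2+(1),2−(1))=1
  k=0: (−1)^0·6.0000/(6)·0.4849^4·0.8746^0 = +0.055284
  k=1: (−1)^1·6.0000/(2)·0.4849^2·0.8746^2 = -0.539525
d^2_{1,1}(2.1291) = +0.055284 -0.539525 = -0.484241
|D^2_{1,1}|² = |d^2_{1,1}(β)|² = (-0.484241)² = 0.234489 (the z-rotation phases have unit modulus)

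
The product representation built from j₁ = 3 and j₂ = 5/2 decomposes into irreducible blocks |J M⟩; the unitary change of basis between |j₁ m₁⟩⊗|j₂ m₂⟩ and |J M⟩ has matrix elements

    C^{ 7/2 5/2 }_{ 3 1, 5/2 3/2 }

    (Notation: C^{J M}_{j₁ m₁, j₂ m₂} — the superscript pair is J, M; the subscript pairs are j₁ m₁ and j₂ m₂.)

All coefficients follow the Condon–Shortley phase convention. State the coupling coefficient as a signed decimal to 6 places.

triangle: 2!*4!*3!/10! = 288/3628800
(j±m)!: 4!*2!*4!*1!*6!*1! = 829440
prefactor² = (2J+1)*Δ*N² = 18432/35
  k=1: −1/(1!*1!*1!*3!*3!*0!) = -1/36
  k=2: +1/(2!*0!*0!*2!*4!*1!) = 1/96
Σ = -5/288  ⇒  CG² = 18432/35*(-5/288)² = 10/63
CG = −√(10/63) = -0.398410

−√(10/63) ≈ -0.398410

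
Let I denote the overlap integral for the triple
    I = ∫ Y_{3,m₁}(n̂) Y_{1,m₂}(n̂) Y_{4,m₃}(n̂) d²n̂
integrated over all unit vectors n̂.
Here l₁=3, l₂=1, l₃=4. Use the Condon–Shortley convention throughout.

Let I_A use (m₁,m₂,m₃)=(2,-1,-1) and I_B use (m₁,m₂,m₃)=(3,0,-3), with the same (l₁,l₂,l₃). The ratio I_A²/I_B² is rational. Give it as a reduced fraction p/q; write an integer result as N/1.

3/7

Same 3,1,4: normalisation and zero-m 3j drop out of the ratio.
A: Δ: 0! 6! 2! / 9! → 1/252; sum: t=0:+1/240 = 1/240; 3j²(3 1 4; 2 -1 -1) = Δ·Π!·Σ² = 1/84  (sign -1)
B: Δ: 0! 6! 2! / 9! → 1/252; sum: t=0:+1/720 = 1/720; 3j²(3 1 4; 3 0 -3) = Δ·Π!·Σ² = 1/36  (sign -1)
I_A²/I_B² = (1/84)/(1/36) = 3/7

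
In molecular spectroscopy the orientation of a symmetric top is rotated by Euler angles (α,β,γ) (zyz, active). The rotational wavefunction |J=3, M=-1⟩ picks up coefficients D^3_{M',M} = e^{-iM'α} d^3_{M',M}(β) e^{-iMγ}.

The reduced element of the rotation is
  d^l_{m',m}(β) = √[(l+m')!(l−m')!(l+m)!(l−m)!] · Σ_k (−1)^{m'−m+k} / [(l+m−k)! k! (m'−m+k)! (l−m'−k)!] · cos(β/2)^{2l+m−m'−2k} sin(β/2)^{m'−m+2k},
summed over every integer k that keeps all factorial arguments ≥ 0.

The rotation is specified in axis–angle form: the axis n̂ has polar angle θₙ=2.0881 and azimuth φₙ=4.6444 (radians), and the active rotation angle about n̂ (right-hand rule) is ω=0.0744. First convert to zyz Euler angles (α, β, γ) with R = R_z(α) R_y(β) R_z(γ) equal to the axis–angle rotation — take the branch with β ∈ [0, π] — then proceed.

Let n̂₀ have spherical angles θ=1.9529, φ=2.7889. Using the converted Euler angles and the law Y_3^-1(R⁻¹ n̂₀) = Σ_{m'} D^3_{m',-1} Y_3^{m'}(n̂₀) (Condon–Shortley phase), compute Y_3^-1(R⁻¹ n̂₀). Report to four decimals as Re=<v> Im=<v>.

Axis–angle → zyz. n̂ = (sinθₙcosφₙ, sinθₙsinφₙ, cosθₙ) = (-0.059047, -0.867148, -0.494538), ω = 0.0744.
R = I cosω + sinω [n̂]ₓ + (1−cosω) n̂n̂ᵀ gives
  R = [+0.997243, +0.036901, -0.064376; -0.036618, +0.999314, +0.005575; +0.064537, -0.003203, +0.997910]
β = atan2(√(R₁₃²+R₂₃²), R₃₃) = 0.064662; α = atan2(R₂₃, R₁₃) mod 2π = 3.055200; γ = atan2(R₃₂, −R₃₁) mod 2π = 3.191178
Need the full column D^3_{m',-1} for m'=−3..3 at α=3.0552, β=0.0647, γ=3.1912.
cos(β/2)=0.999477, sin(β/2)=0.032325
d^3_{-3,-1}: single k=2 term ⇒ +0.004038;  D = +0.003950-0.000840i
d^3_{-2,-1}: k∈[1..2] ⇒ +0.101954 -0.000213 = +0.101741;  D = -0.100970+0.012503i
d^3_{-1,-1}: k∈[0..2] ⇒ +0.996869 -0.008342 +0.000007 = +0.988533;  D = +0.987864-0.036376i
d^3_{0,-1}: k∈[0..2] ⇒ -0.111685 +0.000350 -0.000000 = -0.111335;  D = +0.111198+0.005518i
d^3_{1,-1}: k∈[0..2] ⇒ +0.006256 -0.000009 +0.000000 = +0.006248;  D = +0.006190+0.000847i
d^3_{2,-1}: k∈[0..1] ⇒ -0.000213 +0.000000 = -0.000213;  D = +0.000208+0.000047i
d^3_{3,-1}: single k=0 term ⇒ +0.000004;  D = +0.000004+0.000001i
Y_3^{m'}(θ=1.9529,φ=2.7889) and Σ D·Y over m':
  (+0.0040-0.0008i)·(-0.1635-0.2905i)  (-0.1010+0.0125i)·(-0.2498-0.2127i)  (+0.9879-0.0364i)·(+0.0858+0.0316i)  (+0.1112+0.0055i)·(+0.3207+0.0000i)  (+0.0062+0.0008i)·(-0.0858+0.0316i)  (+0.0002+0.0000i)·(-0.2498+0.2127i)  (+0.0000+0.0000i)·(+0.1635-0.2905i)
Y_3^-1(R⁻¹ n̂) = +0.147926+0.047340i

Re=0.1479 Im=0.0473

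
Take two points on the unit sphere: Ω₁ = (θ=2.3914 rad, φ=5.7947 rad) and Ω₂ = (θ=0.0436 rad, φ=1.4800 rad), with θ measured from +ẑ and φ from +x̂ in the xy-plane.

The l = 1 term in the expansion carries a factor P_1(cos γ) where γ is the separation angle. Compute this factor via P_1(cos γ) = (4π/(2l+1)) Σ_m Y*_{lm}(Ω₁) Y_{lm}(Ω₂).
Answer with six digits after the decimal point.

Expand P_1 via completeness: Σ_{m} conj(Y_{1,m}) at Ω₁ times Y_{1,m} at Ω₂ —
  m=-1: (0.20800 - 0.11054j) × (0.00137 - 0.01500j) = -0.00137 - 0.00327j  (running Σ = -0.00137 - 0.00327j)
  m=0: (-0.35744 + 0.00000j) × (0.48814 + 0.00000j) = -0.17448 + 0.00000j  (running Σ = -0.17585 - 0.00327j)
  m=1: (-0.20800 - 0.11054j) × (-0.00137 - 0.01500j) = -0.00137 + 0.00327j  (running Σ = -0.17723 + 0.00000j)
Σ over m = -0.17723 + 0.00000j; ×(4π/3) → -0.74237 + 0.00000j. Real part: -0.742371

-0.742371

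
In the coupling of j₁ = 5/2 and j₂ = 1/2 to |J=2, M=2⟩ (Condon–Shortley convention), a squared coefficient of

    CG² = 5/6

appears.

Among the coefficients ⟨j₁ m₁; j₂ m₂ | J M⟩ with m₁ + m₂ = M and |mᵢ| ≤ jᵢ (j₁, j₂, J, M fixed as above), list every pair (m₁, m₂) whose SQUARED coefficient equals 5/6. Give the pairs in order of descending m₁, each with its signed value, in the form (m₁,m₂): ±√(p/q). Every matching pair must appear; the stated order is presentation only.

(5/2,-1/2): +√(5/6)

Admissible pairs with m₁+m₂ = M = 2: (3/2,1/2), (5/2,-1/2)
  (m₁,m₂)=(5/2,-1/2): CG² = 5/6, CG = +√(5/6)   ← matches the target
  (m₁,m₂)=(3/2,1/2): CG² = 1/6, CG = −√(1/6)
Pairs with CG² = 5/6: (5/2,-1/2): +√(5/6)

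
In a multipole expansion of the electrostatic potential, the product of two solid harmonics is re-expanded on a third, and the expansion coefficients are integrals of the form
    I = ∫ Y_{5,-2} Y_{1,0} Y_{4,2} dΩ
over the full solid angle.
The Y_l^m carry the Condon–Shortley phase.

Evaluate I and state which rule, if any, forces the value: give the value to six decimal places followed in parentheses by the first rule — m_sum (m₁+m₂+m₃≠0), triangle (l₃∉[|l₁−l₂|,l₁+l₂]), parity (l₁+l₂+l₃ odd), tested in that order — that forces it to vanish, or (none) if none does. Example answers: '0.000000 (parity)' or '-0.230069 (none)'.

m-sum 0 ✓  L=10 even ✓  4≤4≤6 ✓
Π(2lᵢ+1) = 11×3×9 = 297
triangle coeff Δ(5,1,4) = 1/495
Σ_t [1,1]: t=1:−1/576 = -1/576
(3j)²=5/99 [(5 1 4; 0 0 0)], sign=-1
Σ_t [1,1]: t=1:−1/1440 = -1/1440
(3j)²=7/165 [(5 1 4; -2 0 2)], sign=-1
⇒ 4πI² = 7/11
I = (+1)√(7/11/(4π)) = 0.22503380
No selection rule forces the value: the integral is nonzero (none).

0.225034 (none)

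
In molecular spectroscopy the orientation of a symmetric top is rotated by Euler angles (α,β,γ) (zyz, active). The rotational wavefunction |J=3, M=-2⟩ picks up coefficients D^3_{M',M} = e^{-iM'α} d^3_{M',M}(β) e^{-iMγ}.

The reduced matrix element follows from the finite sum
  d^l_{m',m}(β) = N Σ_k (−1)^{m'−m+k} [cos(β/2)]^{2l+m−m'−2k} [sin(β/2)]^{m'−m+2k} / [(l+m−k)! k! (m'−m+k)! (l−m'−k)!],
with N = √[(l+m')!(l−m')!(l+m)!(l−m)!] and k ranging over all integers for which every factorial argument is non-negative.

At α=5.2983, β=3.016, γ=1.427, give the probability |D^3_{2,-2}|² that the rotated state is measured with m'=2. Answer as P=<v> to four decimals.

Split into d^3_{2,-2}(β=3.0160) × two z-phases.
Half-angle: c=0.062755, s=0.998029. N=√(120·1·1·120)=120.000000
The bounds max(0,m−m')=0 and min(l+m,l−m')=1 give 2 terms
  k=0: (−1)^4·120.0000/(24)·0.0628^2·0.9980^4 = +0.019536
  k=1: (−1)^5·120.0000/(120)·0.0628^0·0.9980^6 = -0.988232
d^3_{2,-2}(3.0160) = +0.019536 -0.988232 = -0.968696
|D^3_{2,-2}|² = |d^3_{2,-2}(β)|² = (-0.968696)² = 0.938371 (the z-rotation phases have unit modulus)

P=0.9384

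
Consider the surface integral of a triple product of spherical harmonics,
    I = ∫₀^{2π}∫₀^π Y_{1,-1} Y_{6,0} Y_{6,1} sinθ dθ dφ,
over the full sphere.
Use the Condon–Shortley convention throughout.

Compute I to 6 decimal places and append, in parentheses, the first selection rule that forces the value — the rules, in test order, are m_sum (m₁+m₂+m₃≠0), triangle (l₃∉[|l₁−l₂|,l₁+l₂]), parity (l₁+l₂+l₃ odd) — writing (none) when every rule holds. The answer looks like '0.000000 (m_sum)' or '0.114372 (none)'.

0.000000 (parity)

Σlᵢ=13 odd — θ-integrand is odd under cosθ→−cosθ; I=0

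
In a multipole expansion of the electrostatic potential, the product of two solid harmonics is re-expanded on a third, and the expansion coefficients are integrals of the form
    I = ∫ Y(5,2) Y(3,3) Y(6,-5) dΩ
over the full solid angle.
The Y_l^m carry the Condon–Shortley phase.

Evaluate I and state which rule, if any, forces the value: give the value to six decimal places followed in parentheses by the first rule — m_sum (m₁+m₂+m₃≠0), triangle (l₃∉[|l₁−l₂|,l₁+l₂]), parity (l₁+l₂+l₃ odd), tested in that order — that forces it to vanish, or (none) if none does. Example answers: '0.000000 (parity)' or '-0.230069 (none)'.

0.169016 (none)

Rules hold: Σm=0, L=14 even, 2≤6≤8.
N = 11·7·13 = 1001
Δ = 2!·8!·4!/15! = 1/675675
Racah Σ t=0..2: t=0:+1/8640 t=1:−1/2304 t=2:+1/8640 = -7/34560
⇒ 3j(5 3 6; 0 0 0)² = 7/429, sgn -1
Racah Σ t=2..2: t=2:+1/241920 = 1/241920
⇒ 3j(5 3 6; 2 3 -5)² = 2/91, sgn -1
4πI² = N·(3j₀)²·(3jₘ)² = 14/39
I = +1·√(0.358974/4π) = 0.16901560
No selection rule forces the value: the integral is nonzero (none).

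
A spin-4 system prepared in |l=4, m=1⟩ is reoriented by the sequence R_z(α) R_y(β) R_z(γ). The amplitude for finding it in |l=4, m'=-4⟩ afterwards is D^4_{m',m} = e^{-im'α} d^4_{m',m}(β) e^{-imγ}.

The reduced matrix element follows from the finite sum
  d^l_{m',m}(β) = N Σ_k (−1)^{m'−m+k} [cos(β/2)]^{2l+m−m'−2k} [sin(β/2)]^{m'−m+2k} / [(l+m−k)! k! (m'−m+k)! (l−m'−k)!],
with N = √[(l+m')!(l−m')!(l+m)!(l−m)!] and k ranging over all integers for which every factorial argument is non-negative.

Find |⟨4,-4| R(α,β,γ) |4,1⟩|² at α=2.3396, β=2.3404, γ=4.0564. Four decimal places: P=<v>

P=0.0863

First d^4_{-4,1}(β=2.3404), then the phase factors e^{-i(-4)α} and e^{-i(1)γ}:
c=cos(2.340400/2)=0.389968, s=sin(2.340400/2)=0.920829; N=√[1·40320·120·6]=5387.986637
The bounds max(0,m−m')=5 and min(l+m,l−m')=5 give 1 term
  k=5: (−1)^0·5387.9866/(720)·0.3900^3·0.9208^5 = +0.293815
d^4_{-4,1}(2.3404) = +0.293815
|D^4_{-4,1}|² = |d^4_{-4,1}(β)|² = (+0.293815)² = 0.086327 (the z-rotation phases have unit modulus)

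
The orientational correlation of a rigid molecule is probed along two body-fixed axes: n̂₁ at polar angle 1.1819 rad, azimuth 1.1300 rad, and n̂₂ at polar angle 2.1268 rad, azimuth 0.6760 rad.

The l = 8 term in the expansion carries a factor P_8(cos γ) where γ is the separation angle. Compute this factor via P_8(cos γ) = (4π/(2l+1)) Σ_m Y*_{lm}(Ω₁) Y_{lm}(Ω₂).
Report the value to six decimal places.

-0.056228

Addition theorem: P_8(cos γ) = (4π/17) Σ_m Y*_{lm}(Ω₁) Y_{lm}(Ω₂), m = −8…8:
  [-8]  conj(Y_{8,-8})(Ω₁) = -0.256779+0.103986i ; Y_{8,-8}(Ω₂) = +0.089476+0.107181i ; Δ = -0.034121-0.018218i
  [-7]  conj(Y_{8,-7})(Ω₁) = -0.025423+0.453365i ; Y_{8,-7}(Ω₂) = -0.006805-0.346972i ; Δ = +0.157478+0.005736i
  [-6]  conj(Y_{8,-6})(Ω₁) = +0.240235+0.130249i ; Y_{8,-6}(Ω₂) = -0.274154+0.355889i ; Δ = -0.112216+0.049789i
  [-5]  conj(Y_{8,-5})(Ω₁) = -0.142223+0.104393i ; Y_{8,-5}(Ω₂) = +0.217273-0.052804i ; Δ = -0.025389+0.030192i
  [-4]  conj(Y_{8,-4})(Ω₁) = +0.066127+0.339465i ; Y_{8,-4}(Ω₂) = +0.191175+0.089440i ; Δ = -0.017720+0.070812i
  [-3]  conj(Y_{8,-3})(Ω₁) = -0.017329-0.004396i ; Y_{8,-3}(Ω₂) = -0.151684-0.308320i ; Δ = +0.001273+0.006010i
  [-2]  conj(Y_{8,-2})(Ω₁) = -0.213137+0.258662i ; Y_{8,-2}(Ω₂) = +0.009452-0.042507i ; Δ = +0.008981+0.011505i
  [-1]  conj(Y_{8,-1})(Ω₁) = +0.020608+0.043683i ; Y_{8,-1}(Ω₂) = -0.270366+0.216852i ; Δ = -0.015044-0.007342i
  [+0]  conj(Y_{8,0})(Ω₁) = -0.325809-0.000000i ; Y_{8,0}(Ω₂) = +0.007826+0.000000i ; Δ = -0.002550-0.000000i
  [+1]  conj(Y_{8,1})(Ω₁) = -0.020608+0.043683i ; Y_{8,1}(Ω₂) = +0.270366+0.216852i ; Δ = -0.015044+0.007342i
  [+2]  conj(Y_{8,2})(Ω₁) = -0.213137-0.258662i ; Y_{8,2}(Ω₂) = +0.009452+0.042507i ; Δ = +0.008981-0.011505i
  [+3]  conj(Y_{8,3})(Ω₁) = +0.017329-0.004396i ; Y_{8,3}(Ω₂) = +0.151684-0.308320i ; Δ = +0.001273-0.006010i
  [+4]  conj(Y_{8,4})(Ω₁) = +0.066127-0.339465i ; Y_{8,4}(Ω₂) = +0.191175-0.089440i ; Δ = -0.017720-0.070812i
  [+5]  conj(Y_{8,5})(Ω₁) = +0.142223+0.104393i ; Y_{8,5}(Ω₂) = -0.217273-0.052804i ; Δ = -0.025389-0.030192i
  [+6]  conj(Y_{8,6})(Ω₁) = +0.240235-0.130249i ; Y_{8,6}(Ω₂) = -0.274154-0.355889i ; Δ = -0.112216-0.049789i
  [+7]  conj(Y_{8,7})(Ω₁) = +0.025423+0.453365i ; Y_{8,7}(Ω₂) = +0.006805-0.346972i ; Δ = +0.157478-0.005736i
  [+8]  conj(Y_{8,8})(Ω₁) = -0.256779-0.103986i ; Y_{8,8}(Ω₂) = +0.089476-0.107181i ; Δ = -0.034121+0.018218i
Accumulated sum -0.076066+0.000000i; after 4π/(2l+1) scaling, -0.056228+0.000000i ⇒ P_8 = -0.056228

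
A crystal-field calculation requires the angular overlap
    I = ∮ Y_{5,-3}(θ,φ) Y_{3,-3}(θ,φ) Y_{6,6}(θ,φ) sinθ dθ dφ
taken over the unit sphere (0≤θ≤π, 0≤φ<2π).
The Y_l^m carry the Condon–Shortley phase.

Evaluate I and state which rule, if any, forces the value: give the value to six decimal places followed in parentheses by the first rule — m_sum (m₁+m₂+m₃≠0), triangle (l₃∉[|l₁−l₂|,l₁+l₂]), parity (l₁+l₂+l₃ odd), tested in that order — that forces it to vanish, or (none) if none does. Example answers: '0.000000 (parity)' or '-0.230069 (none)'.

Checks pass: Σm=0; 14 even; l₃=6∈[2,8].
(2·5+1)(2·3+1)(2·6+1) = 1001
Δ: 2! 8! 4! / 15! → 1/675675
sum: t=0:+1/8640 t=1:−1/2304 t=2:+1/8640 = -7/34560
3j²(5 3 6; 0 0 0) = Δ·Π!·Σ² = 7/429  (sign -1)
sum: t=0:+1/1935360 = 1/1935360
3j²(5 3 6; -3 -3 6) = Δ·Π!·Σ² = 1/91  (sign +1)
combine: 4πI² = 1001·7/429·1/91 = 7/39
take √, sign -1: I = -0.11951207
No selection rule forces the value: the integral is nonzero (none).

-0.119512 (none)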